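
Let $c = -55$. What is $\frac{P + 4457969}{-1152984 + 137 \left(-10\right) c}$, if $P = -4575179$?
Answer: $\frac{58605}{538817} \approx 0.10877$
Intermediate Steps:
$\frac{P + 4457969}{-1152984 + 137 \left(-10\right) c} = \frac{-4575179 + 4457969}{-1152984 + 137 \left(-10\right) \left(-55\right)} = - \frac{117210}{-1152984 - -75350} = - \frac{117210}{-1152984 + 75350} = - \frac{117210}{-1077634} = \left(-117210\right) \left(- \frac{1}{1077634}\right) = \frac{58605}{538817}$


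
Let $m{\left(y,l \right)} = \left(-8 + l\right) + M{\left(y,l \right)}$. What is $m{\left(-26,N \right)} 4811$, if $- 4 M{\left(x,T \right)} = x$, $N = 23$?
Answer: $\frac{206873}{2} \approx 1.0344 \cdot 10^{5}$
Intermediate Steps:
$M{\left(x,T \right)} = - \frac{x}{4}$
$m{\left(y,l \right)} = -8 + l - \frac{y}{4}$ ($m{\left(y,l \right)} = \left(-8 + l\right) - \frac{y}{4} = -8 + l - \frac{y}{4}$)
$m{\left(-26,N \right)} 4811 = \left(-8 + 23 - - \frac{13}{2}\right) 4811 = \left(-8 + 23 + \frac{13}{2}\right) 4811 = \frac{43}{2} \cdot 4811 = \frac{206873}{2}$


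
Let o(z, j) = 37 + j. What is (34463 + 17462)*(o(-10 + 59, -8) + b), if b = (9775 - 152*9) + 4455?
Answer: 669365175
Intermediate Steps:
b = 12862 (b = (9775 - 1368) + 4455 = 8407 + 4455 = 12862)
(34463 + 17462)*(o(-10 + 59, -8) + b) = (34463 + 17462)*((37 - 8) + 12862) = 51925*(29 + 12862) = 51925*12891 = 669365175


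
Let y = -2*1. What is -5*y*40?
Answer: 400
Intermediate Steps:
y = -2
-5*y*40 = -5*(-2)*40 = 10*40 = 400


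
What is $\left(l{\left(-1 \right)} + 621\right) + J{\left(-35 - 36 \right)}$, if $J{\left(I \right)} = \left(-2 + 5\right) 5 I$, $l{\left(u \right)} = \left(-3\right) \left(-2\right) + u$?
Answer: $-439$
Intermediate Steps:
$l{\left(u \right)} = 6 + u$
$J{\left(I \right)} = 15 I$ ($J{\left(I \right)} = 3 \cdot 5 I = 15 I$)
$\left(l{\left(-1 \right)} + 621\right) + J{\left(-35 - 36 \right)} = \left(\left(6 - 1\right) + 621\right) + 15 \left(-35 - 36\right) = \left(5 + 621\right) + 15 \left(-35 - 36\right) = 626 + 15 \left(-71\right) = 626 - 1065 = -439$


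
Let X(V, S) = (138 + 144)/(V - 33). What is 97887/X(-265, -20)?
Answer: -4861721/47 ≈ -1.0344e+5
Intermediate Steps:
X(V, S) = 282/(-33 + V)
97887/X(-265, -20) = 97887/((282/(-33 - 265))) = 97887/((282/(-298))) = 97887/((282*(-1/298))) = 97887/(-141/149) = 97887*(-149/141) = -4861721/47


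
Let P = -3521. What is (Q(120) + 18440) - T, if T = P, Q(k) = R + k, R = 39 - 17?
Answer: 22103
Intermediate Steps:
R = 22
Q(k) = 22 + k
T = -3521
(Q(120) + 18440) - T = ((22 + 120) + 18440) - 1*(-3521) = (142 + 18440) + 3521 = 18582 + 3521 = 22103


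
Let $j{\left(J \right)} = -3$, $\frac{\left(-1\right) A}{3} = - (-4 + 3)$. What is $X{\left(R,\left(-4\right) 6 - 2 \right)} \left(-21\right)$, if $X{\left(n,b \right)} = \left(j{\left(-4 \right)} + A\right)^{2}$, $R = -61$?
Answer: $-756$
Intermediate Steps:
$A = -3$ ($A = - 3 \left(- (-4 + 3)\right) = - 3 \left(\left(-1\right) \left(-1\right)\right) = \left(-3\right) 1 = -3$)
$X{\left(n,b \right)} = 36$ ($X{\left(n,b \right)} = \left(-3 - 3\right)^{2} = \left(-6\right)^{2} = 36$)
$X{\left(R,\left(-4\right) 6 - 2 \right)} \left(-21\right) = 36 \left(-21\right) = -756$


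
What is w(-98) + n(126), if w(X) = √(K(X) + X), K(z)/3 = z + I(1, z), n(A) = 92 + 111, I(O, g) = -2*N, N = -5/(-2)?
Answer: 203 + I*√407 ≈ 203.0 + 20.174*I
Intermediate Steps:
N = 5/2 (N = -5*(-½) = 5/2 ≈ 2.5000)
I(O, g) = -5 (I(O, g) = -2*5/2 = -5)
n(A) = 203
K(z) = -15 + 3*z (K(z) = 3*(z - 5) = 3*(-5 + z) = -15 + 3*z)
w(X) = √(-15 + 4*X) (w(X) = √((-15 + 3*X) + X) = √(-15 + 4*X))
w(-98) + n(126) = √(-15 + 4*(-98)) + 203 = √(-15 - 392) + 203 = √(-407) + 203 = I*√407 + 203 = 203 + I*√407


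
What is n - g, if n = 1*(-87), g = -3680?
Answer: 3593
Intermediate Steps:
n = -87
n - g = -87 - 1*(-3680) = -87 + 3680 = 3593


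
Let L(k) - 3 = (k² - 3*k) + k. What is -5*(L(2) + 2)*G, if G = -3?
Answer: 75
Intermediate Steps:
L(k) = 3 + k² - 2*k (L(k) = 3 + ((k² - 3*k) + k) = 3 + (k² - 2*k) = 3 + k² - 2*k)
-5*(L(2) + 2)*G = -5*((3 + 2² - 2*2) + 2)*(-3) = -5*((3 + 4 - 4) + 2)*(-3) = -5*(3 + 2)*(-3) = -25*(-3) = -5*(-15) = 75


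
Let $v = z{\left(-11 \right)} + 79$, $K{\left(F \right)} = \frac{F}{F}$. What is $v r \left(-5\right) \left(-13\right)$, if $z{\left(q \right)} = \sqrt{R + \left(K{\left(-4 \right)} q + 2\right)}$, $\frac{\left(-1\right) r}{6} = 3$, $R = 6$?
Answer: $-92430 - 1170 i \sqrt{3} \approx -92430.0 - 2026.5 i$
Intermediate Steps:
$r = -18$ ($r = \left(-6\right) 3 = -18$)
$K{\left(F \right)} = 1$
$z{\left(q \right)} = \sqrt{8 + q}$ ($z{\left(q \right)} = \sqrt{6 + \left(1 q + 2\right)} = \sqrt{6 + \left(q + 2\right)} = \sqrt{6 + \left(2 + q\right)} = \sqrt{8 + q}$)
$v = 79 + i \sqrt{3}$ ($v = \sqrt{8 - 11} + 79 = \sqrt{-3} + 79 = i \sqrt{3} + 79 = 79 + i \sqrt{3} \approx 79.0 + 1.732 i$)
$v r \left(-5\right) \left(-13\right) = \left(79 + i \sqrt{3}\right) \left(-18\right) \left(-5\right) \left(-13\right) = \left(79 + i \sqrt{3}\right) 90 \left(-13\right) = \left(79 + i \sqrt{3}\right) \left(-1170\right) = -92430 - 1170 i \sqrt{3}$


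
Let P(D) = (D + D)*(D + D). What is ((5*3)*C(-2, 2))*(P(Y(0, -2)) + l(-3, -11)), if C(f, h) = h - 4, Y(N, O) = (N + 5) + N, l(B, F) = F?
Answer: -2670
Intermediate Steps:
Y(N, O) = 5 + 2*N (Y(N, O) = (5 + N) + N = 5 + 2*N)
C(f, h) = -4 + h
P(D) = 4*D**2 (P(D) = (2*D)*(2*D) = 4*D**2)
((5*3)*C(-2, 2))*(P(Y(0, -2)) + l(-3, -11)) = ((5*3)*(-4 + 2))*(4*(5 + 2*0)**2 - 11) = (15*(-2))*(4*(5 + 0)**2 - 11) = -30*(4*5**2 - 11) = -30*(4*25 - 11) = -30*(100 - 11) = -30*89 = -2670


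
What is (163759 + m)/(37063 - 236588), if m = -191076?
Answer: 27317/199525 ≈ 0.13691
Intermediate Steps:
(163759 + m)/(37063 - 236588) = (163759 - 191076)/(37063 - 236588) = -27317/(-199525) = -27317*(-1/199525) = 27317/199525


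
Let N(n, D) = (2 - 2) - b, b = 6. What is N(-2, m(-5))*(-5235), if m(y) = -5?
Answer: 31410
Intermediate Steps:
N(n, D) = -6 (N(n, D) = (2 - 2) - 1*6 = 0 - 6 = -6)
N(-2, m(-5))*(-5235) = -6*(-5235) = 31410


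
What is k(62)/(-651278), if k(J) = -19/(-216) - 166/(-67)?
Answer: -37129/9425295216 ≈ -3.9393e-6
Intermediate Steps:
k(J) = 37129/14472 (k(J) = -19*(-1/216) - 166*(-1/67) = 19/216 + 166/67 = 37129/14472)
k(62)/(-651278) = (37129/14472)/(-651278) = (37129/14472)*(-1/651278) = -37129/9425295216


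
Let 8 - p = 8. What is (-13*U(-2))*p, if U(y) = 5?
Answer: 0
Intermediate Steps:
p = 0 (p = 8 - 1*8 = 8 - 8 = 0)
(-13*U(-2))*p = -13*5*0 = -65*0 = 0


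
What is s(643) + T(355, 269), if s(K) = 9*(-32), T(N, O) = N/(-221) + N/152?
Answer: -9650001/33592 ≈ -287.27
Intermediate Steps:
T(N, O) = 69*N/33592 (T(N, O) = N*(-1/221) + N*(1/152) = -N/221 + N/152 = 69*N/33592)
s(K) = -288
s(643) + T(355, 269) = -288 + (69/33592)*355 = -288 + 24495/33592 = -9650001/33592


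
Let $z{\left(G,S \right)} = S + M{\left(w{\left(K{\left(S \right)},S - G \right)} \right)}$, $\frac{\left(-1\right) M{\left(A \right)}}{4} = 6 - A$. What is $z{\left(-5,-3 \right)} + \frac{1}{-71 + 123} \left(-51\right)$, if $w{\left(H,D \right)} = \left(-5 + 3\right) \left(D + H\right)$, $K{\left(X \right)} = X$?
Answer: $- \frac{1039}{52} \approx -19.981$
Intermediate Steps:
$w{\left(H,D \right)} = - 2 D - 2 H$ ($w{\left(H,D \right)} = - 2 \left(D + H\right) = - 2 D - 2 H$)
$M{\left(A \right)} = -24 + 4 A$ ($M{\left(A \right)} = - 4 \left(6 - A\right) = -24 + 4 A$)
$z{\left(G,S \right)} = -24 - 15 S + 8 G$ ($z{\left(G,S \right)} = S + \left(-24 + 4 \left(- 2 \left(S - G\right) - 2 S\right)\right) = S + \left(-24 + 4 \left(\left(- 2 S + 2 G\right) - 2 S\right)\right) = S + \left(-24 + 4 \left(- 4 S + 2 G\right)\right) = S - \left(24 - 8 G + 16 S\right) = -24 - 15 S + 8 G$)
$z{\left(-5,-3 \right)} + \frac{1}{-71 + 123} \left(-51\right) = \left(-24 - -45 + 8 \left(-5\right)\right) + \frac{1}{-71 + 123} \left(-51\right) = \left(-24 + 45 - 40\right) + \frac{1}{52} \left(-51\right) = -19 + \frac{1}{52} \left(-51\right) = -19 - \frac{51}{52} = - \frac{1039}{52}$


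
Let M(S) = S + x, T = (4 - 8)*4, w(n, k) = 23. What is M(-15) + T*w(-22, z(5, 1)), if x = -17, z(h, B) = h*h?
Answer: -400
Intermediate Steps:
z(h, B) = h²
T = -16 (T = -4*4 = -16)
M(S) = -17 + S (M(S) = S - 17 = -17 + S)
M(-15) + T*w(-22, z(5, 1)) = (-17 - 15) - 16*23 = -32 - 368 = -400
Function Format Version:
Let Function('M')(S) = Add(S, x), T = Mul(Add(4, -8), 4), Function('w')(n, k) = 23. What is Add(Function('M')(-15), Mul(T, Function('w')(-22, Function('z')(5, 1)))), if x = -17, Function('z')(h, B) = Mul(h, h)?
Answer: -400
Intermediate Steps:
Function('z')(h, B) = Pow(h, 2)
T = -16 (T = Mul(-4, 4) = -16)
Function('M')(S) = Add(-17, S) (Function('M')(S) = Add(S, -17) = Add(-17, S))
Add(Function('M')(-15), Mul(T, Function('w')(-22, Function('z')(5, 1)))) = Add(Add(-17, -15), Mul(-16, 23)) = Add(-32, -368) = -400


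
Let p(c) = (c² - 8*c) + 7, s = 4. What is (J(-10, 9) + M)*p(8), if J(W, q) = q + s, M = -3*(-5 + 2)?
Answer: 154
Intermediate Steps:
M = 9 (M = -3*(-3) = 9)
J(W, q) = 4 + q (J(W, q) = q + 4 = 4 + q)
p(c) = 7 + c² - 8*c
(J(-10, 9) + M)*p(8) = ((4 + 9) + 9)*(7 + 8² - 8*8) = (13 + 9)*(7 + 64 - 64) = 22*7 = 154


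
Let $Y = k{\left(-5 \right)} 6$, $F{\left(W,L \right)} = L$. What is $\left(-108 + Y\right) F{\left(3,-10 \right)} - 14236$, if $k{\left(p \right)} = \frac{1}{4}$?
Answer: $-13171$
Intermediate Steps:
$k{\left(p \right)} = \frac{1}{4}$
$Y = \frac{3}{2}$ ($Y = \frac{1}{4} \cdot 6 = \frac{3}{2} \approx 1.5$)
$\left(-108 + Y\right) F{\left(3,-10 \right)} - 14236 = \left(-108 + \frac{3}{2}\right) \left(-10\right) - 14236 = \left(- \frac{213}{2}\right) \left(-10\right) - 14236 = 1065 - 14236 = -13171$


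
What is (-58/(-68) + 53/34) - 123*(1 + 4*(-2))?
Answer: 14678/17 ≈ 863.41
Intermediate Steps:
(-58/(-68) + 53/34) - 123*(1 + 4*(-2)) = (-58*(-1/68) + 53*(1/34)) - 123*(1 - 8) = (29/34 + 53/34) - 123*(-7) = 41/17 + 861 = 14678/17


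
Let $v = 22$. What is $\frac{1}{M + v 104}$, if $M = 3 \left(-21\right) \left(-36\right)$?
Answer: $\frac{1}{4556} \approx 0.00021949$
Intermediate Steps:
$M = 2268$ ($M = \left(-63\right) \left(-36\right) = 2268$)
$\frac{1}{M + v 104} = \frac{1}{2268 + 22 \cdot 104} = \frac{1}{2268 + 2288} = \frac{1}{4556}$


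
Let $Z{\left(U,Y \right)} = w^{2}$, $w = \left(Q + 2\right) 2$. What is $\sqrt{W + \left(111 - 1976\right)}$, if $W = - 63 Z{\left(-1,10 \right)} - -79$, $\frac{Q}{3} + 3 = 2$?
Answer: $i \sqrt{2038} \approx 45.144 i$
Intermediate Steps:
$Q = -3$ ($Q = -9 + 3 \cdot 2 = -9 + 6 = -3$)
$w = -2$ ($w = \left(-3 + 2\right) 2 = \left(-1\right) 2 = -2$)
$Z{\left(U,Y \right)} = 4$ ($Z{\left(U,Y \right)} = \left(-2\right)^{2} = 4$)
$W = -173$ ($W = \left(-63\right) 4 - -79 = -252 + 79 = -173$)
$\sqrt{W + \left(111 - 1976\right)} = \sqrt{-173 + \left(111 - 1976\right)} = \sqrt{-173 - 1865} = \sqrt{-2038} = i \sqrt{2038}$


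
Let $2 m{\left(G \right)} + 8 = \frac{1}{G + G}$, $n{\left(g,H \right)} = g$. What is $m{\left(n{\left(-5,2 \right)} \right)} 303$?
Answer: $- \frac{24543}{20} \approx -1227.2$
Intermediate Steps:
$m{\left(G \right)} = -4 + \frac{1}{4 G}$ ($m{\left(G \right)} = -4 + \frac{1}{2 \left(G + G\right)} = -4 + \frac{1}{2 \cdot 2 G} = -4 + \frac{\frac{1}{2} \frac{1}{G}}{2} = -4 + \frac{1}{4 G}$)
$m{\left(n{\left(-5,2 \right)} \right)} 303 = \left(-4 + \frac{1}{4 \left(-5\right)}\right) 303 = \left(-4 + \frac{1}{4} \left(- \frac{1}{5}\right)\right) 303 = \left(-4 - \frac{1}{20}\right) 303 = \left(- \frac{81}{20}\right) 303 = - \frac{24543}{20}$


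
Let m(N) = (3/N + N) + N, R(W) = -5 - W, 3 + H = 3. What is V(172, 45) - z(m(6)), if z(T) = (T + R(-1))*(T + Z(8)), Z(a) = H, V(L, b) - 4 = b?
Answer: -229/4 ≈ -57.250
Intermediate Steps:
H = 0 (H = -3 + 3 = 0)
V(L, b) = 4 + b
Z(a) = 0
m(N) = 2*N + 3/N (m(N) = (N + 3/N) + N = 2*N + 3/N)
z(T) = T*(-4 + T) (z(T) = (T + (-5 - 1*(-1)))*(T + 0) = (T + (-5 + 1))*T = (T - 4)*T = (-4 + T)*T = T*(-4 + T))
V(172, 45) - z(m(6)) = (4 + 45) - (2*6 + 3/6)*(-4 + (2*6 + 3/6)) = 49 - (12 + 3*(1/6))*(-4 + (12 + 3*(1/6))) = 49 - (12 + 1/2)*(-4 + (12 + 1/2)) = 49 - 25*(-4 + 25/2)/2 = 49 - 25*17/(2*2) = 49 - 1*425/4 = 49 - 425/4 = -229/4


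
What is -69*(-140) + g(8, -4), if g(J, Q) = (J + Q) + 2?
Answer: 9666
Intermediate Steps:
g(J, Q) = 2 + J + Q
-69*(-140) + g(8, -4) = -69*(-140) + (2 + 8 - 4) = 9660 + 6 = 9666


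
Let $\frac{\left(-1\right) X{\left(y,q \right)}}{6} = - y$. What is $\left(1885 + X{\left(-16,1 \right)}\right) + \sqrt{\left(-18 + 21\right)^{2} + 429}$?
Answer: $1789 + \sqrt{438} \approx 1809.9$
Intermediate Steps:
$X{\left(y,q \right)} = 6 y$ ($X{\left(y,q \right)} = - 6 \left(- y\right) = 6 y$)
$\left(1885 + X{\left(-16,1 \right)}\right) + \sqrt{\left(-18 + 21\right)^{2} + 429} = \left(1885 + 6 \left(-16\right)\right) + \sqrt{\left(-18 + 21\right)^{2} + 429} = \left(1885 - 96\right) + \sqrt{3^{2} + 429} = 1789 + \sqrt{9 + 429} = 1789 + \sqrt{438}$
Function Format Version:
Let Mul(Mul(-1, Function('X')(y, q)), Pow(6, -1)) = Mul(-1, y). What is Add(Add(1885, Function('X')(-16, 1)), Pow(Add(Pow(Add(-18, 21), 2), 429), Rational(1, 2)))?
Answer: Add(1789, Pow(438, Rational(1, 2))) ≈ 1809.9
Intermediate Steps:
Function('X')(y, q) = Mul(6, y) (Function('X')(y, q) = Mul(-6, Mul(-1, y)) = Mul(6, y))
Add(Add(1885, Function('X')(-16, 1)), Pow(Add(Pow(Add(-18, 21), 2), 429), Rational(1, 2))) = Add(Add(1885, Mul(6, -16)), Pow(Add(Pow(Add(-18, 21), 2), 429), Rational(1, 2))) = Add(Add(1885, -96), Pow(Add(Pow(3, 2), 429), Rational(1, 2))) = Add(1789, Pow(Add(9, 429), Rational(1, 2))) = Add(1789, Pow(438, Rational(1, 2)))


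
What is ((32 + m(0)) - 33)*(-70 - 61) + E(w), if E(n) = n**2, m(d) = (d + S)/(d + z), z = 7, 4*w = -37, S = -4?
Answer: 32639/112 ≈ 291.42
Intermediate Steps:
w = -37/4 (w = (1/4)*(-37) = -37/4 ≈ -9.2500)
m(d) = (-4 + d)/(7 + d) (m(d) = (d - 4)/(d + 7) = (-4 + d)/(7 + d))
((32 + m(0)) - 33)*(-70 - 61) + E(w) = ((32 + (-4 + 0)/(7 + 0)) - 33)*(-70 - 61) + (-37/4)**2 = ((32 - 4/7) - 33)*(-131) + 1369/16 = (220/7 - 33)*(-131) + 1369/16 = -11/7*(-131) + 1369/16 = 1441/7 + 1369/16 = 32639/112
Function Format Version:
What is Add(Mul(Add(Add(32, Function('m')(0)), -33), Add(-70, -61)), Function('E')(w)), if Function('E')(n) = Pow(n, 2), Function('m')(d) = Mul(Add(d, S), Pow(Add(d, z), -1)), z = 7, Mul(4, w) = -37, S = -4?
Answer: Rational(32639, 112) ≈ 291.42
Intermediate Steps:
w = Rational(-37, 4) (w = Mul(Rational(1, 4), -37) = Rational(-37, 4) ≈ -9.2500)
Function('m')(d) = Mul(Pow(Add(7, d), -1), Add(-4, d)) (Function('m')(d) = Mul(Add(d, -4), Pow(Add(d, 7), -1)) = Mul(Add(-4, d), Pow(Add(7, d), -1)) = Mul(Pow(Add(7, d), -1), Add(-4, d)))
Add(Mul(Add(Add(32, Function('m')(0)), -33), Add(-70, -61)), Function('E')(w)) = Add(Mul(Add(Add(32, Mul(Pow(Add(7, 0), -1), Add(-4, 0))), -33), Add(-70, -61)), Pow(Rational(-37, 4), 2)) = Add(Mul(Add(Add(32, Mul(Pow(7, -1), -4)), -33), -131), Rational(1369, 16)) = Add(Mul(Add(Add(32, Mul(Rational(1, 7), -4)), -33), -131), Rational(1369, 16)) = Add(Mul(Add(Add(32, Rational(-4, 7)), -33), -131), Rational(1369, 16)) = Add(Mul(Add(Rational(220, 7), -33), -131), Rational(1369, 16)) = Add(Mul(Rational(-11, 7), -131), Rational(1369, 16)) = Add(Rational(1441, 7), Rational(1369, 16)) = Rational(32639, 112)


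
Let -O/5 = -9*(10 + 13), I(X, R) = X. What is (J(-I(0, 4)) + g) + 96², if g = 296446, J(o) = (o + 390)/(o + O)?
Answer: 21090704/69 ≈ 3.0566e+5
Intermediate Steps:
O = 1035 (O = -(-45)*(10 + 13) = -(-45)*23 = -5*(-207) = 1035)
J(o) = (390 + o)/(1035 + o) (J(o) = (o + 390)/(o + 1035) = (390 + o)/(1035 + o))
(J(-I(0, 4)) + g) + 96² = ((390 - 1*0)/(1035 - 1*0) + 296446) + 96² = ((390 + 0)/(1035 + 0) + 296446) + 9216 = (390/1035 + 296446) + 9216 = ((1/1035)*390 + 296446) + 9216 = (26/69 + 296446) + 9216 = 20454800/69 + 9216 = 21090704/69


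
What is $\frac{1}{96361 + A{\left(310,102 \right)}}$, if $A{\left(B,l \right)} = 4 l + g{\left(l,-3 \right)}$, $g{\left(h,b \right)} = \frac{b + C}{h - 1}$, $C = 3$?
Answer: $\frac{1}{96769} \approx 1.0334 \cdot 10^{-5}$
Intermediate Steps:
$g{\left(h,b \right)} = \frac{3 + b}{-1 + h}$ ($g{\left(h,b \right)} = \frac{b + 3}{h - 1} = \frac{3 + b}{-1 + h}$)
$A{\left(B,l \right)} = 4 l$ ($A{\left(B,l \right)} = 4 l + \frac{3 - 3}{-1 + l} = 4 l + \frac{1}{-1 + l} 0 = 4 l + 0 = 4 l$)
$\frac{1}{96361 + A{\left(310,102 \right)}} = \frac{1}{96361 + 4 \cdot 102} = \frac{1}{96361 + 408} = \frac{1}{96769}$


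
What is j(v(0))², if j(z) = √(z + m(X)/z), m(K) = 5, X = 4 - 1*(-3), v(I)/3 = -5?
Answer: -46/3 ≈ -15.333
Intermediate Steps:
v(I) = -15 (v(I) = 3*(-5) = -15)
X = 7 (X = 4 + 3 = 7)
j(z) = √(z + 5/z)
j(v(0))² = (√(-15 + 5/(-15)))² = (√(-15 + 5*(-1/15)))² = (√(-15 - ⅓))² = (√(-46/3))² = (I*√138/3)² = -46/3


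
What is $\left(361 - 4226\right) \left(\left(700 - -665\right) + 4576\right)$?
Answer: $-22961965$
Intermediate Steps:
$\left(361 - 4226\right) \left(\left(700 - -665\right) + 4576\right) = - 3865 \left(\left(700 + 665\right) + 4576\right) = - 3865 \left(1365 + 4576\right) = \left(-3865\right) 5941 = -22961965$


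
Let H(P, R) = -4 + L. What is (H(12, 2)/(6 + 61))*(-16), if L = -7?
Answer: 176/67 ≈ 2.6269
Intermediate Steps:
H(P, R) = -11 (H(P, R) = -4 - 7 = -11)
(H(12, 2)/(6 + 61))*(-16) = -11/(6 + 61)*(-16) = -11/67*(-16) = 176/67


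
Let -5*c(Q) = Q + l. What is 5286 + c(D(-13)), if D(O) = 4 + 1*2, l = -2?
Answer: 26426/5 ≈ 5285.2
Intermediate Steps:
D(O) = 6 (D(O) = 4 + 2 = 6)
c(Q) = 2/5 - Q/5 (c(Q) = -(Q - 2)/5 = -(-2 + Q)/5 = 2/5 - Q/5)
5286 + c(D(-13)) = 5286 + (2/5 - 1/5*6) = 5286 + (2/5 - 6/5) = 5286 - 4/5 = 26426/5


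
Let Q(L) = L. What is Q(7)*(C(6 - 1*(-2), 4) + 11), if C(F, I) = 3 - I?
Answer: 70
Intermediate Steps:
Q(7)*(C(6 - 1*(-2), 4) + 11) = 7*((3 - 1*4) + 11) = 7*((3 - 4) + 11) = 7*(-1 + 11) = 7*10 = 70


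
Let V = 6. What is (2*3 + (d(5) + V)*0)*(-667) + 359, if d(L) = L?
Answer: -3643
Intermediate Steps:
(2*3 + (d(5) + V)*0)*(-667) + 359 = (2*3 + (5 + 6)*0)*(-667) + 359 = (6 + 11*0)*(-667) + 359 = (6 + 0)*(-667) + 359 = 6*(-667) + 359 = -4002 + 359 = -3643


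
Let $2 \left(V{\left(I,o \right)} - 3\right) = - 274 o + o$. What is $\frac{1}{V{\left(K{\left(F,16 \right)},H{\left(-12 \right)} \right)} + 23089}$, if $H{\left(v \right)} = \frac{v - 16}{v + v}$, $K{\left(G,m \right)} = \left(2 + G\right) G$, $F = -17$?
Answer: $\frac{4}{91731} \approx 4.3606 \cdot 10^{-5}$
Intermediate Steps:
$K{\left(G,m \right)} = G \left(2 + G\right)$
$H{\left(v \right)} = \frac{-16 + v}{2 v}$
$V{\left(I,o \right)} = 3 - \frac{273 o}{2}$ ($V{\left(I,o \right)} = 3 + \frac{- 274 o + o}{2} = 3 + \frac{\left(-273\right) o}{2} = 3 - \frac{273 o}{2}$)
$\frac{1}{V{\left(K{\left(F,16 \right)},H{\left(-12 \right)} \right)} + 23089} = \frac{1}{\left(3 - \frac{273 \frac{-16 - 12}{2 \left(-12\right)}}{2}\right) + 23089} = \frac{1}{\left(3 - \frac{273 \cdot \frac{1}{2} \left(- \frac{1}{12}\right) \left(-28\right)}{2}\right) + 23089} = \frac{1}{\left(3 - \frac{637}{4}\right) + 23089} = \frac{1}{- \frac{625}{4} + 23089} = \frac{1}{\frac{91731}{4}} = \frac{4}{91731}$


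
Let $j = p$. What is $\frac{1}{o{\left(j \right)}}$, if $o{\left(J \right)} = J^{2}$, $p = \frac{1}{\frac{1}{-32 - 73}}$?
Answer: $\frac{1}{11025} \approx 9.0703 \cdot 10^{-5}$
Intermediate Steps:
$p = -105$ ($p = \frac{1}{\frac{1}{-105}} = \frac{1}{- \frac{1}{105}} = -105$)
$j = -105$
$\frac{1}{o{\left(j \right)}} = \frac{1}{\left(-105\right)^{2}} = \frac{1}{11025}$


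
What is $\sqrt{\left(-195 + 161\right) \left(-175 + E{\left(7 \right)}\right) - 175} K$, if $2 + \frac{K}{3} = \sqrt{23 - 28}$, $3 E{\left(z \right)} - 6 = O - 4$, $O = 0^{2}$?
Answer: $\sqrt{51771} \left(-2 + i \sqrt{5}\right) \approx -455.06 + 508.78 i$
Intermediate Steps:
$O = 0$
$E{\left(z \right)} = \frac{2}{3}$ ($E{\left(z \right)} = 2 + \frac{0 - 4}{3} = 2 + \frac{1}{3} \left(-4\right) = 2 - \frac{4}{3} = \frac{2}{3}$)
$K = -6 + 3 i \sqrt{5}$ ($K = -6 + 3 \sqrt{23 - 28} = -6 + 3 \sqrt{-5} = -6 + 3 i \sqrt{5} \approx -6.0 + 6.7082 i$)
$\sqrt{\left(-195 + 161\right) \left(-175 + E{\left(7 \right)}\right) - 175} K = \sqrt{\left(-195 + 161\right) \left(-175 + \frac{2}{3}\right) - 175} \left(-6 + 3 i \sqrt{5}\right) = \sqrt{\left(-34\right) \left(- \frac{523}{3}\right) - 175} \left(-6 + 3 i \sqrt{5}\right) = \sqrt{\frac{17782}{3} - 175} \left(-6 + 3 i \sqrt{5}\right) = \sqrt{\frac{17257}{3}} \left(-6 + 3 i \sqrt{5}\right) = \frac{\sqrt{51771}}{3} \left(-6 + 3 i \sqrt{5}\right) = \frac{\sqrt{51771} \left(-6 + 3 i \sqrt{5}\right)}{3}$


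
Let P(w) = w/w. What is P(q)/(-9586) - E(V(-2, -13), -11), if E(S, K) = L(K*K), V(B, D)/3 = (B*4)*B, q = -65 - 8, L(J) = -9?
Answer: 86273/9586 ≈ 8.9999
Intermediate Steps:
q = -73
V(B, D) = 12*B² (V(B, D) = 3*((B*4)*B) = 3*((4*B)*B) = 3*(4*B²) = 12*B²)
E(S, K) = -9
P(w) = 1
P(q)/(-9586) - E(V(-2, -13), -11) = 1/(-9586) - 1*(-9) = 1*(-1/9586) + 9 = -1/9586 + 9 = 86273/9586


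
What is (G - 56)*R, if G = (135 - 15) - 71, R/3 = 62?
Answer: -1302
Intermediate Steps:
R = 186 (R = 3*62 = 186)
G = 49 (G = 120 - 71 = 49)
(G - 56)*R = (49 - 56)*186 = -7*186 = -1302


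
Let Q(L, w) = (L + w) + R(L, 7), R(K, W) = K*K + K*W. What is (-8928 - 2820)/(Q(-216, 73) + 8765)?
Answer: -1958/8961 ≈ -0.21850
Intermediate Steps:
R(K, W) = K² + K*W
Q(L, w) = L + w + L*(7 + L) (Q(L, w) = (L + w) + L*(L + 7) = (L + w) + L*(7 + L) = L + w + L*(7 + L))
(-8928 - 2820)/(Q(-216, 73) + 8765) = (-8928 - 2820)/((-216 + 73 - 216*(7 - 216)) + 8765) = -11748/((-216 + 73 - 216*(-209)) + 8765) = -11748/((-216 + 73 + 45144) + 8765) = -11748/(45001 + 8765) = -11748/53766 = -11748*1/53766 = -1958/8961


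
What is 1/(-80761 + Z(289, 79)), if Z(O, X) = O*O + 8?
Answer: 1/2768 ≈ 0.00036127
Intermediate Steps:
Z(O, X) = 8 + O**2 (Z(O, X) = O**2 + 8 = 8 + O**2)
1/(-80761 + Z(289, 79)) = 1/(-80761 + (8 + 289**2)) = 1/(-80761 + (8 + 83521)) = 1/(-80761 + 83529) = 1/2768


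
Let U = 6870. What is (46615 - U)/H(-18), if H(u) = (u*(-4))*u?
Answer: -39745/1296 ≈ -30.667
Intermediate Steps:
H(u) = -4*u² (H(u) = (-4*u)*u = -4*u²)
(46615 - U)/H(-18) = (46615 - 1*6870)/((-4*(-18)²)) = (46615 - 6870)/((-4*324)) = 39745/(-1296) = 39745*(-1/1296) = -39745/1296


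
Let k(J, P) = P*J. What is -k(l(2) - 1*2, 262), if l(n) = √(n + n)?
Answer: 0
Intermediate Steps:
l(n) = √2*√n (l(n) = √(2*n) = √2*√n)
k(J, P) = J*P
-k(l(2) - 1*2, 262) = -(√2*√2 - 1*2)*262 = -(2 - 2)*262 = -0*262 = -1*0 = 0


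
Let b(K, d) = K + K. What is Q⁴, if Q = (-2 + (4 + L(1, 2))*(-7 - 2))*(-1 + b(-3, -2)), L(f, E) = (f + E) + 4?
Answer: 249849022801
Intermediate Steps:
L(f, E) = 4 + E + f (L(f, E) = (E + f) + 4 = 4 + E + f)
b(K, d) = 2*K
Q = 707 (Q = (-2 + (4 + (4 + 2 + 1))*(-7 - 2))*(-1 + 2*(-3)) = (-2 + (4 + 7)*(-9))*(-1 - 6) = (-2 + 11*(-9))*(-7) = (-2 - 99)*(-7) = -101*(-7) = 707)
Q⁴ = 707⁴ = 249849022801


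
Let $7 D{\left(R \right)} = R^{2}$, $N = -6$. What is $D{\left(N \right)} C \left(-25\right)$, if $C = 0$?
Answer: $0$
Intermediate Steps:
$D{\left(R \right)} = \frac{R^{2}}{7}$
$D{\left(N \right)} C \left(-25\right) = \frac{\left(-6\right)^{2}}{7} \cdot 0 \left(-25\right) = \frac{1}{7} \cdot 36 \cdot 0 \left(-25\right) = \frac{36}{7} \cdot 0 \left(-25\right) = 0 \left(-25\right) = 0$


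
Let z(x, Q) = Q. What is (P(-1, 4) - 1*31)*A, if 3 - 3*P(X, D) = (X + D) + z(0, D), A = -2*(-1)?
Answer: -194/3 ≈ -64.667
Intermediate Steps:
A = 2
P(X, D) = 1 - 2*D/3 - X/3 (P(X, D) = 1 - ((X + D) + D)/3 = 1 - ((D + X) + D)/3 = 1 - (X + 2*D)/3 = 1 + (-2*D/3 - X/3) = 1 - 2*D/3 - X/3)
(P(-1, 4) - 1*31)*A = ((1 - 2/3*4 - 1/3*(-1)) - 1*31)*2 = ((1 - 8/3 + 1/3) - 31)*2 = (-4/3 - 31)*2 = -97/3*2 = -194/3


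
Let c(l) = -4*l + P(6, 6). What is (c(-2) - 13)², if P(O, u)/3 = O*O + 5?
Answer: 13924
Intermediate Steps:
P(O, u) = 15 + 3*O² (P(O, u) = 3*(O*O + 5) = 3*(O² + 5) = 3*(5 + O²) = 15 + 3*O²)
c(l) = 123 - 4*l (c(l) = -4*l + (15 + 3*6²) = -4*l + (15 + 3*36) = -4*l + (15 + 108) = -4*l + 123 = 123 - 4*l)
(c(-2) - 13)² = ((123 - 4*(-2)) - 13)² = ((123 + 8) - 13)² = (131 - 13)² = 118² = 13924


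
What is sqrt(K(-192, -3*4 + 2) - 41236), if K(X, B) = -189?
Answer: 5*I*sqrt(1657) ≈ 203.53*I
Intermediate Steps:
sqrt(K(-192, -3*4 + 2) - 41236) = sqrt(-189 - 41236) = sqrt(-41425) = 5*I*sqrt(1657)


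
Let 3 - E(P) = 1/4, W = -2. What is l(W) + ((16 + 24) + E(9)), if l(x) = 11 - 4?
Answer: 199/4 ≈ 49.750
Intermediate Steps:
E(P) = 11/4 (E(P) = 3 - 1/4 = 11/4)
l(x) = 7
l(W) + ((16 + 24) + E(9)) = 7 + ((16 + 24) + 11/4) = 7 + (40 + 11/4) = 7 + 171/4 = 199/4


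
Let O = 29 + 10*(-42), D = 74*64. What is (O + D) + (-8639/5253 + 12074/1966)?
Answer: 22459492379/5163699 ≈ 4349.5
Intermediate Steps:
D = 4736
O = -391 (O = 29 - 420 = -391)
(O + D) + (-8639/5253 + 12074/1966) = (-391 + 4736) + (-8639/5253 + 12074/1966) = 4345 + (-8639*1/5253 + 12074*(1/1966)) = 4345 + (-8639/5253 + 6037/983) = 4345 + 23220224/5163699 = 22459492379/5163699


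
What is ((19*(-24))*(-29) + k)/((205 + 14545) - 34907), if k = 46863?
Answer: -20029/6719 ≈ -2.9809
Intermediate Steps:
((19*(-24))*(-29) + k)/((205 + 14545) - 34907) = ((19*(-24))*(-29) + 46863)/((205 + 14545) - 34907) = (-456*(-29) + 46863)/(14750 - 34907) = (13224 + 46863)/(-20157) = 60087*(-1/20157) = -20029/6719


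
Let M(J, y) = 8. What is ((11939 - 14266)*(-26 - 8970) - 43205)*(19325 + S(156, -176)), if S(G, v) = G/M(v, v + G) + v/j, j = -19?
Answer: 15363762430741/38 ≈ 4.0431e+11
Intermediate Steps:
S(G, v) = -v/19 + G/8 (S(G, v) = G/8 + v/(-19) = G*(1/8) + v*(-1/19) = G/8 - v/19 = -v/19 + G/8)
((11939 - 14266)*(-26 - 8970) - 43205)*(19325 + S(156, -176)) = ((11939 - 14266)*(-26 - 8970) - 43205)*(19325 + (-1/19*(-176) + (1/8)*156)) = (-2327*(-8996) - 43205)*(19325 + (176/19 + 39/2)) = (20933692 - 43205)*(19325 + 1093/38) = 20890487*(735443/38) = 15363762430741/38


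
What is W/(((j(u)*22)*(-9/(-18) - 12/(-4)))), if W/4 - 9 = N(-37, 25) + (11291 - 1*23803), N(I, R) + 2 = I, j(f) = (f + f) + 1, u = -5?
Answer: 50168/693 ≈ 72.392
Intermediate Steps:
j(f) = 1 + 2*f (j(f) = 2*f + 1 = 1 + 2*f)
N(I, R) = -2 + I
W = -50168 (W = 36 + 4*((-2 - 37) + (11291 - 1*23803)) = 36 + 4*(-39 + (11291 - 23803)) = 36 + 4*(-39 - 12512) = 36 + 4*(-12551) = 36 - 50204 = -50168)
W/(((j(u)*22)*(-9/(-18) - 12/(-4)))) = -50168*1/(22*(1 + 2*(-5))*(-9/(-18) - 12/(-4))) = -50168*1/(22*(1 - 10)*(-9*(-1/18) - 12*(-¼))) = -50168*(-1/(198*(½ + 3))) = -50168/((-198*7/2)) = -50168/(-693) = -50168*(-1/693) = 50168/693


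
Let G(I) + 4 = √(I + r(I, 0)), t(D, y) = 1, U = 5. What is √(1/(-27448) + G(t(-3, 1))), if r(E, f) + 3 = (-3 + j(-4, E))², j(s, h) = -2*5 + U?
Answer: √(-753399566 + 188348176*√62)/13724 ≈ 1.9682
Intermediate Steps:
j(s, h) = -5 (j(s, h) = -2*5 + 5 = -10 + 5 = -5)
r(E, f) = 61 (r(E, f) = -3 + (-3 - 5)² = -3 + (-8)² = -3 + 64 = 61)
G(I) = -4 + √(61 + I) (G(I) = -4 + √(I + 61) = -4 + √(61 + I))
√(1/(-27448) + G(t(-3, 1))) = √(1/(-27448) + (-4 + √(61 + 1))) = √(-1/27448 + (-4 + √62)) = √(-109793/27448 + √62)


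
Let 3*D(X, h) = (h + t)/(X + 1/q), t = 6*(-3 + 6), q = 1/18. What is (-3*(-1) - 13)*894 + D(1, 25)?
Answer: -509537/57 ≈ -8939.3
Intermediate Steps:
q = 1/18 ≈ 0.055556
t = 18 (t = 6*3 = 18)
D(X, h) = (18 + h)/(3*(18 + X)) (D(X, h) = ((h + 18)/(X + 1/(1/18)))/3 = ((18 + h)/(X + 18))/3 = ((18 + h)/(18 + X))/3 = (18 + h)/(3*(18 + X)))
(-3*(-1) - 13)*894 + D(1, 25) = (-3*(-1) - 13)*894 + (18 + 25)/(3*(18 + 1)) = (3 - 13)*894 + (⅓)*43/19 = -10*894 + (⅓)*(1/19)*43 = -8940 + 43/57 = -509537/57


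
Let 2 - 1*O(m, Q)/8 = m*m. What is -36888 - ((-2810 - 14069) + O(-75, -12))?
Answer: 24975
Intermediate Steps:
O(m, Q) = 16 - 8*m² (O(m, Q) = 16 - 8*m*m = 16 - 8*m²)
-36888 - ((-2810 - 14069) + O(-75, -12)) = -36888 - ((-2810 - 14069) + (16 - 8*(-75)²)) = -36888 - (-16879 + (16 - 8*5625)) = -36888 - (-16879 + (16 - 45000)) = -36888 - (-16879 - 44984) = -36888 - 1*(-61863) = -36888 + 61863 = 24975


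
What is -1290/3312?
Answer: -215/552 ≈ -0.38949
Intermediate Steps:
-1290/3312 = -1290*1/3312 = -215/552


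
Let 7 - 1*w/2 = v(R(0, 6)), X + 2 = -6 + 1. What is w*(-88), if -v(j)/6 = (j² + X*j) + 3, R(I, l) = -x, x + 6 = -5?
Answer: -50864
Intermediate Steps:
x = -11 (x = -6 - 5 = -11)
X = -7 (X = -2 + (-6 + 1) = -2 - 5 = -7)
R(I, l) = 11 (R(I, l) = -1*(-11) = 11)
v(j) = -18 - 6*j² + 42*j (v(j) = -6*((j² - 7*j) + 3) = -6*(3 + j² - 7*j) = -18 - 6*j² + 42*j)
w = 578 (w = 14 - 2*(-18 - 6*11² + 42*11) = 14 - 2*(-18 - 6*121 + 462) = 14 - 2*(-18 - 726 + 462) = 14 - 2*(-282) = 14 + 564 = 578)
w*(-88) = 578*(-88) = -50864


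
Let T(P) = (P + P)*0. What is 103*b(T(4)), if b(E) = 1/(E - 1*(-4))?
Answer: 103/4 ≈ 25.750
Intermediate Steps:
T(P) = 0 (T(P) = (2*P)*0 = 0)
b(E) = 1/(4 + E) (b(E) = 1/(E + 4) = 1/(4 + E))
103*b(T(4)) = 103/(4 + 0) = 103/4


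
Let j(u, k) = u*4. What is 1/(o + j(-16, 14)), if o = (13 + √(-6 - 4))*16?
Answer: 9/1456 - I*√10/1456 ≈ 0.0061813 - 0.0021719*I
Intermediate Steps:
j(u, k) = 4*u
o = 208 + 16*I*√10 (o = (13 + √(-10))*16 = (13 + I*√10)*16 = 208 + 16*I*√10 ≈ 208.0 + 50.596*I)
1/(o + j(-16, 14)) = 1/((208 + 16*I*√10) + 4*(-16)) = 1/((208 + 16*I*√10) - 64) = 1/(144 + 16*I*√10)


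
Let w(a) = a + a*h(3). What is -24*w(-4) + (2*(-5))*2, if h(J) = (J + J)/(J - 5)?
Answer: -212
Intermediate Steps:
h(J) = 2*J/(-5 + J) (h(J) = (2*J)/(-5 + J) = 2*J/(-5 + J))
w(a) = -2*a (w(a) = a + a*(2*3/(-5 + 3)) = a + a*(2*3/(-2)) = a + a*(2*3*(-1/2)) = a + a*(-3) = a - 3*a = -2*a)
-24*w(-4) + (2*(-5))*2 = -(-48)*(-4) + (2*(-5))*2 = -24*8 - 10*2 = -192 - 20 = -212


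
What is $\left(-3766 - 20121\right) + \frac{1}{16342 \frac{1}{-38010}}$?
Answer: $- \frac{195199682}{8171} \approx -23889.0$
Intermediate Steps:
$\left(-3766 - 20121\right) + \frac{1}{16342 \frac{1}{-38010}} = \left(-3766 - 20121\right) + \frac{1}{16342 \left(- \frac{1}{38010}\right)} = -23887 + \frac{1}{- \frac{8171}{19005}} = -23887 - \frac{19005}{8171} = - \frac{195199682}{8171}$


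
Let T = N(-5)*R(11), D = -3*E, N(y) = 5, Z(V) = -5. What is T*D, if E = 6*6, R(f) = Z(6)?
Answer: 2700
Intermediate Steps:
R(f) = -5
E = 36
D = -108 (D = -3*36 = -108)
T = -25 (T = 5*(-5) = -25)
T*D = -25*(-108) = 2700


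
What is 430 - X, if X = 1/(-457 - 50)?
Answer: 218011/507 ≈ 430.00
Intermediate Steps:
X = -1/507 (X = 1/(-507) = -1/507 ≈ -0.0019724)
430 - X = 430 - 1*(-1/507) = 430 + 1/507 = 218011/507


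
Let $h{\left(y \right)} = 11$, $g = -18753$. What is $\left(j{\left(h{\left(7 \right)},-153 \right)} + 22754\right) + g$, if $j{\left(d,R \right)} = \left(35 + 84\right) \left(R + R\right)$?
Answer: $-32413$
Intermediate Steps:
$j{\left(d,R \right)} = 238 R$ ($j{\left(d,R \right)} = 119 \cdot 2 R = 238 R$)
$\left(j{\left(h{\left(7 \right)},-153 \right)} + 22754\right) + g = \left(238 \left(-153\right) + 22754\right) - 18753 = \left(-36414 + 22754\right) - 18753 = -13660 - 18753 = -32413$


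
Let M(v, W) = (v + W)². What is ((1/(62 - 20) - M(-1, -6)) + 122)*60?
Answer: 30670/7 ≈ 4381.4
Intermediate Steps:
M(v, W) = (W + v)²
((1/(62 - 20) - M(-1, -6)) + 122)*60 = ((1/(62 - 20) - (-6 - 1)²) + 122)*60 = ((1/42 - 1*(-7)²) + 122)*60 = ((1/42 - 1*49) + 122)*60 = ((1/42 - 49) + 122)*60 = (-2057/42 + 122)*60 = (3067/42)*60 = 30670/7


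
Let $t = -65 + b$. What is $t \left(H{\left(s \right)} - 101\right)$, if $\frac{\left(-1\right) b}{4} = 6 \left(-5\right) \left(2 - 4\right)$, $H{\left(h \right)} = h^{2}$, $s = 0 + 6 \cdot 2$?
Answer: $-13115$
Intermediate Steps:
$s = 12$ ($s = 0 + 12 = 12$)
$b = -240$ ($b = - 4 \cdot 6 \left(-5\right) \left(2 - 4\right) = - 4 \left(\left(-30\right) \left(-2\right)\right) = \left(-4\right) 60 = -240$)
$t = -305$ ($t = -65 - 240 = -305$)
$t \left(H{\left(s \right)} - 101\right) = - 305 \left(12^{2} - 101\right) = - 305 \left(144 - 101\right) = \left(-305\right) 43 = -13115$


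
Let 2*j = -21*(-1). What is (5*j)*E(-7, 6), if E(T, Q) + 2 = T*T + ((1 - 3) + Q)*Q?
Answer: 7455/2 ≈ 3727.5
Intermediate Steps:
j = 21/2 (j = (-21*(-1))/2 = (½)*21 = 21/2 ≈ 10.500)
E(T, Q) = -2 + T² + Q*(-2 + Q) (E(T, Q) = -2 + (T*T + ((1 - 3) + Q)*Q) = -2 + (T² + (-2 + Q)*Q) = -2 + (T² + Q*(-2 + Q)) = -2 + T² + Q*(-2 + Q))
(5*j)*E(-7, 6) = (5*(21/2))*(-2 + 6² + (-7)² - 2*6) = 105*(-2 + 36 + 49 - 12)/2 = (105/2)*71 = 7455/2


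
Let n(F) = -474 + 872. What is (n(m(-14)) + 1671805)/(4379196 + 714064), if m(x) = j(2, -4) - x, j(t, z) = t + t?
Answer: 1672203/5093260 ≈ 0.32832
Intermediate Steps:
j(t, z) = 2*t
m(x) = 4 - x (m(x) = 2*2 - x = 4 - x)
n(F) = 398
(n(m(-14)) + 1671805)/(4379196 + 714064) = (398 + 1671805)/(4379196 + 714064) = 1672203/5093260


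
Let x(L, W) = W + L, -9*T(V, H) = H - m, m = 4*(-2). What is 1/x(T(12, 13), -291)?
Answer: -3/880 ≈ -0.0034091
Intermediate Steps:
m = -8
T(V, H) = -8/9 - H/9 (T(V, H) = -(H - 1*(-8))/9 = -(H + 8)/9 = -(8 + H)/9 = -8/9 - H/9)
x(L, W) = L + W
1/x(T(12, 13), -291) = 1/((-8/9 - 1/9*13) - 291) = 1/((-8/9 - 13/9) - 291) = 1/(-7/3 - 291) = 1/(-880/3) = -3/880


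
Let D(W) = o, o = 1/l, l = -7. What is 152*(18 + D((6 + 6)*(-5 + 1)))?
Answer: 19000/7 ≈ 2714.3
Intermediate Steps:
o = -1/7 (o = 1/(-7) = -1/7 ≈ -0.14286)
D(W) = -1/7
152*(18 + D((6 + 6)*(-5 + 1))) = 152*(18 - 1/7) = 152*(125/7) = 19000/7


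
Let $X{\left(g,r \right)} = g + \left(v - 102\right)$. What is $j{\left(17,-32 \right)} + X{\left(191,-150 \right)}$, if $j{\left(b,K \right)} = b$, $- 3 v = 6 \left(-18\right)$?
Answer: $142$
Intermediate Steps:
$v = 36$ ($v = - \frac{6 \left(-18\right)}{3} = \left(- \frac{1}{3}\right) \left(-108\right) = 36$)
$X{\left(g,r \right)} = -66 + g$ ($X{\left(g,r \right)} = g + \left(36 - 102\right) = g - 66 = -66 + g$)
$j{\left(17,-32 \right)} + X{\left(191,-150 \right)} = 17 + \left(-66 + 191\right) = 17 + 125 = 142$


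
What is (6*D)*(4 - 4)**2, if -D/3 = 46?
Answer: 0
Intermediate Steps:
D = -138 (D = -3*46 = -138)
(6*D)*(4 - 4)**2 = (6*(-138))*(4 - 4)**2 = -828*0**2 = -828*0 = 0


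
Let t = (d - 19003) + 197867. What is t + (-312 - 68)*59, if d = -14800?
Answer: 141644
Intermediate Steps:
t = 164064 (t = (-14800 - 19003) + 197867 = -33803 + 197867 = 164064)
t + (-312 - 68)*59 = 164064 + (-312 - 68)*59 = 164064 - 380*59 = 164064 - 22420 = 141644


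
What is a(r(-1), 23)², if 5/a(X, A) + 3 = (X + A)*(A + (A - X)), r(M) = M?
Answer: 25/1062961 ≈ 2.3519e-5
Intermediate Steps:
a(X, A) = 5/(-3 + (A + X)*(-X + 2*A)) (a(X, A) = 5/(-3 + (X + A)*(A + (A - X))) = 5/(-3 + (A + X)*(-X + 2*A)))
a(r(-1), 23)² = (5/(-3 - 1*(-1)² + 2*23² + 23*(-1)))² = (5/(-3 - 1*1 + 2*529 - 23))² = (5/(-3 - 1 + 1058 - 23))² = (5/1031)² = 25/1062961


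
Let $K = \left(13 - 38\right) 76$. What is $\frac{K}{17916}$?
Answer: $- \frac{475}{4479} \approx -0.10605$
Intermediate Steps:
$K = -1900$ ($K = \left(-25\right) 76 = -1900$)
$\frac{K}{17916} = - \frac{1900}{17916} = \left(-1900\right) \frac{1}{17916} = - \frac{475}{4479}$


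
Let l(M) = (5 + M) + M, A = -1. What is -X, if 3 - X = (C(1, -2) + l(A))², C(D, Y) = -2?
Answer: -2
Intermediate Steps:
l(M) = 5 + 2*M
X = 2 (X = 3 - (-2 + (5 + 2*(-1)))² = 3 - (-2 + (5 - 2))² = 3 - (-2 + 3)² = 3 - 1*1² = 3 - 1*1 = 3 - 1 = 2)
-X = -1*2 = -2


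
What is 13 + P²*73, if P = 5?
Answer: 1838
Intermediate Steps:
13 + P²*73 = 13 + 5²*73 = 13 + 25*73 = 13 + 1825 = 1838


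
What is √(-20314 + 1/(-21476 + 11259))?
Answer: I*√2120519336163/10217 ≈ 142.53*I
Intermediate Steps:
√(-20314 + 1/(-21476 + 11259)) = √(-20314 + 1/(-10217)) = √(-20314 - 1/10217) = √(-207548139/10217) = I*√2120519336163/10217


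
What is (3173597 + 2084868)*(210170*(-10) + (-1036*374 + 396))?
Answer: -13087099421120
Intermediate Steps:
(3173597 + 2084868)*(210170*(-10) + (-1036*374 + 396)) = 5258465*(-2101700 + (-387464 + 396)) = 5258465*(-2101700 - 387068) = 5258465*(-2488768) = -13087099421120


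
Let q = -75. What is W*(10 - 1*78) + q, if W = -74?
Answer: 4957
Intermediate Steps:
W*(10 - 1*78) + q = -74*(10 - 1*78) - 75 = -74*(10 - 78) - 75 = -74*(-68) - 75 = 5032 - 75 = 4957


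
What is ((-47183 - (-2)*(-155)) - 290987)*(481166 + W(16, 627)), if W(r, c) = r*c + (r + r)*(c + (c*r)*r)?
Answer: -1911615218080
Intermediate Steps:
W(r, c) = c*r + 2*r*(c + c*r²) (W(r, c) = c*r + (2*r)*(c + c*r²) = c*r + 2*r*(c + c*r²))
((-47183 - (-2)*(-155)) - 290987)*(481166 + W(16, 627)) = ((-47183 - (-2)*(-155)) - 290987)*(481166 + 627*16*(3 + 2*16²)) = ((-47183 - 1*310) - 290987)*(481166 + 627*16*(3 + 2*256)) = ((-47183 - 310) - 290987)*(481166 + 627*16*(3 + 512)) = (-47493 - 290987)*(481166 + 627*16*515) = -338480*(481166 + 5166480) = -338480*5647646 = -1911615218080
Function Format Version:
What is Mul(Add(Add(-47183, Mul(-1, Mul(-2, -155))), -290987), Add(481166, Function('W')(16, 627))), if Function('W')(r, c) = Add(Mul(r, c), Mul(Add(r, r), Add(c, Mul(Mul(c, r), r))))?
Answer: -1911615218080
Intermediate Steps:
Function('W')(r, c) = Add(Mul(c, r), Mul(2, r, Add(c, Mul(c, Pow(r, 2))))) (Function('W')(r, c) = Add(Mul(c, r), Mul(Mul(2, r), Add(c, Mul(c, Pow(r, 2))))) = Add(Mul(c, r), Mul(2, r, Add(c, Mul(c, Pow(r, 2))))))
Mul(Add(Add(-47183, Mul(-1, Mul(-2, -155))), -290987), Add(481166, Function('W')(16, 627))) = Mul(Add(Add(-47183, Mul(-1, Mul(-2, -155))), -290987), Add(481166, Mul(627, 16, Add(3, Mul(2, Pow(16, 2)))))) = Mul(Add(Add(-47183, Mul(-1, 310)), -290987), Add(481166, Mul(627, 16, Add(3, Mul(2, 256))))) = Mul(Add(Add(-47183, -310), -290987), Add(481166, Mul(627, 16, Add(3, 512)))) = Mul(Add(-47493, -290987), Add(481166, Mul(627, 16, 515))) = Mul(-338480, Add(481166, 5166480)) = Mul(-338480, 5647646) = -1911615218080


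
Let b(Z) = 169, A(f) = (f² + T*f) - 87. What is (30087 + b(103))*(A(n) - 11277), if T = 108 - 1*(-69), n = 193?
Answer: 1816751776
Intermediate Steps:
T = 177 (T = 108 + 69 = 177)
A(f) = -87 + f² + 177*f (A(f) = (f² + 177*f) - 87 = -87 + f² + 177*f)
(30087 + b(103))*(A(n) - 11277) = (30087 + 169)*((-87 + 193² + 177*193) - 11277) = 30256*((-87 + 37249 + 34161) - 11277) = 30256*(71323 - 11277) = 30256*60046 = 1816751776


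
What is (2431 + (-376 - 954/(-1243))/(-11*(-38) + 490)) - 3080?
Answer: -366478185/564322 ≈ -649.41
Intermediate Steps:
(2431 + (-376 - 954/(-1243))/(-11*(-38) + 490)) - 3080 = (2431 + (-376 - 954*(-1/1243))/(418 + 490)) - 3080 = (2431 + (-376 + 954/1243)/908) - 3080 = (2431 - 466414/1243*1/908) - 3080 = (2431 - 233207/564322) - 3080 = 1371633575/564322 - 3080 = -366478185/564322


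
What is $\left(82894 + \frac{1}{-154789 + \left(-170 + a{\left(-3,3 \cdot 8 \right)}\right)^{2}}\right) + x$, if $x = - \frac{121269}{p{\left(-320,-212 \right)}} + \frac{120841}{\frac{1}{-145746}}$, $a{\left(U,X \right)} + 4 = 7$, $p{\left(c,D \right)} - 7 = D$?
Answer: $- \frac{91633521108119621}{5202900} \approx -1.7612 \cdot 10^{10}$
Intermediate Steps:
$p{\left(c,D \right)} = 7 + D$
$a{\left(U,X \right)} = 3$ ($a{\left(U,X \right)} = -4 + 7 = 3$)
$x = - \frac{3610478817861}{205}$ ($x = - \frac{121269}{7 - 212} + \frac{120841}{\frac{1}{-145746}} = - \frac{121269}{-205} + \frac{120841}{- \frac{1}{145746}} = \left(-121269\right) \left(- \frac{1}{205}\right) + 120841 \left(-145746\right) = \frac{121269}{205} - 17612092386 = - \frac{3610478817861}{205} \approx -1.7612 \cdot 10^{10}$)
$\left(82894 + \frac{1}{-154789 + \left(-170 + a{\left(-3,3 \cdot 8 \right)}\right)^{2}}\right) + x = \left(82894 + \frac{1}{-154789 + \left(-170 + 3\right)^{2}}\right) - \frac{3610478817861}{205} = \left(82894 + \frac{1}{-154789 + \left(-167\right)^{2}}\right) - \frac{3610478817861}{205} = \left(82894 + \frac{1}{-154789 + 27889}\right) - \frac{3610478817861}{205} = \left(82894 + \frac{1}{-126900}\right) - \frac{3610478817861}{205} = \left(82894 - \frac{1}{126900}\right) - \frac{3610478817861}{205} = \frac{10519248599}{126900} - \frac{3610478817861}{205} = - \frac{91633521108119621}{5202900}$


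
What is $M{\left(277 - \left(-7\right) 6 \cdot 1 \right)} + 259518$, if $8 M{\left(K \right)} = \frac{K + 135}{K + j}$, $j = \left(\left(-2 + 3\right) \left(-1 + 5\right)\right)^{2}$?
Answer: $\frac{347754347}{1340} \approx 2.5952 \cdot 10^{5}$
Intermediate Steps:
$j = 16$ ($j = \left(1 \cdot 4\right)^{2} = 4^{2} = 16$)
$M{\left(K \right)} = \frac{135 + K}{8 \left(16 + K\right)}$ ($M{\left(K \right)} = \frac{\left(K + 135\right) \frac{1}{K + 16}}{8} = \frac{\left(135 + K\right) \frac{1}{16 + K}}{8} = \frac{\frac{1}{16 + K} \left(135 + K\right)}{8} = \frac{135 + K}{8 \left(16 + K\right)}$)
$M{\left(277 - \left(-7\right) 6 \cdot 1 \right)} + 259518 = \frac{135 + \left(277 - \left(-7\right) 6 \cdot 1\right)}{8 \left(16 + \left(277 - \left(-7\right) 6 \cdot 1\right)\right)} + 259518 = \frac{135 + \left(277 - \left(-42\right) 1\right)}{8 \left(16 + \left(277 - \left(-42\right) 1\right)\right)} + 259518 = \frac{135 + \left(277 - -42\right)}{8 \left(16 + \left(277 - -42\right)\right)} + 259518 = \frac{135 + \left(277 + 42\right)}{8 \left(16 + \left(277 + 42\right)\right)} + 259518 = \frac{135 + 319}{8 \left(16 + 319\right)} + 259518 = \frac{1}{8} \cdot \frac{1}{335} \cdot 454 + 259518 = \frac{227}{1340} + 259518 = \frac{347754347}{1340}$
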